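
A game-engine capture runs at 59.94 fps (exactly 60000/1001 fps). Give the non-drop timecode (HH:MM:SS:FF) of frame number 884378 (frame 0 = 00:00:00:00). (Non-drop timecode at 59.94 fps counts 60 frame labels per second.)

04:05:39:38

884378 ÷ 60 = 14739 full seconds, remainder 38 frames.
14739 s = 4 h 5 min 39 s.
Timecode: 04:05:39:38.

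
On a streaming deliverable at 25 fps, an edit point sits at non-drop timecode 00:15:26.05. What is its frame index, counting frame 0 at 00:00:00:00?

frame 23155

Total seconds to the label: (0 × 3600 + 15 × 60 + 26) = 926.
Frame index = 926 × 25 + 5 = 23155.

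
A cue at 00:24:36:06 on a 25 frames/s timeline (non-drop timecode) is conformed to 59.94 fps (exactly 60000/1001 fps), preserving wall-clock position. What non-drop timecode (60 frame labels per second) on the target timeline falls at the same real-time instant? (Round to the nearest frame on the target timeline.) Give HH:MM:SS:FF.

00:24:34:46

Source frame index: (0×3600 + 24×60 + 36) × 25 + 6 = 36906.
Real time: 36906 / (25) = 36906/25 s.
Target frame: (36906/25) × (60000/1001) = 88574400/1001 ≈ 88485.914 → 88486.
At 60 labels/s: frame 88486 → 00:24:34:46.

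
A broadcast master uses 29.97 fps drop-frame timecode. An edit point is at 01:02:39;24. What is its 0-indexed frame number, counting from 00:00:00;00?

As if non-drop at 30 labels/s: (1 × 3600 + 2 × 60 + 39) × 30 + 24 = 112794.
Minute boundaries passed: 62; those not divisible by 10: 62 − 6 = 56; dropped labels = 2 × 56 = 112.
Actual frame index = 112794 − 112 = 112682.

112682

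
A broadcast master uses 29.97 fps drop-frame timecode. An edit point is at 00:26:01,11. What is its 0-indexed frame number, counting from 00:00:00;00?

46793

Complete 10-minute blocks: 2, each 17982 frames → 35964.
Remaining 6 whole minutes in the current block: 1800 + 5 × 1798 = 10790 frames.
Within the current minute: 1 × 30 + 11 − 2 = 39 (labels ;00/;01 skipped at this minute). Total = 35964 + 10790 + 39 = 46793.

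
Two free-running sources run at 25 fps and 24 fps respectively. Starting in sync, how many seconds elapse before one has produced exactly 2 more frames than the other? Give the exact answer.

2 seconds

The gap grows by |24 − 25| = 1 frame per second.
Time for a 2-frame gap: 2 ÷ (1) = 2 s.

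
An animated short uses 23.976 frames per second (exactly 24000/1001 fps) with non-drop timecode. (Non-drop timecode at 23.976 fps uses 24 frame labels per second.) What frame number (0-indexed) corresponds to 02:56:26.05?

Total seconds to the label: (2 × 3600 + 56 × 60 + 26) = 10586.
Frame index = 10586 × 24 + 5 = 254069.

254069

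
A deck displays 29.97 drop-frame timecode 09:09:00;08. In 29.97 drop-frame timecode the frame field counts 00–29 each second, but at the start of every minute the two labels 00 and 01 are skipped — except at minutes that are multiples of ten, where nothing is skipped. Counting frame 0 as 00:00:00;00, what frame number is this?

987218

As if non-drop at 30 labels/s: (9 × 3600 + 9 × 60 + 0) × 30 + 8 = 988208.
Minute boundaries passed: 549; those not divisible by 10: 549 − 54 = 495; dropped labels = 2 × 495 = 990.
Actual frame index = 988208 − 990 = 987218.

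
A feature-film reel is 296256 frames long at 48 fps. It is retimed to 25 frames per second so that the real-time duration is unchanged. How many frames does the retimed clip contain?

154300 frames

Target frames = source frames × (target rate / source rate) = 296256 × (25)/(48) = 296256 × 25/48 = 154300.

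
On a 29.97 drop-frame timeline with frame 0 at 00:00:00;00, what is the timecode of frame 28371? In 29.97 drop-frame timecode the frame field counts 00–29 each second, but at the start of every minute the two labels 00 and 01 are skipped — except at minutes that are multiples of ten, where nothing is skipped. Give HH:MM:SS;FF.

Ten DF minutes hold 17982 frames, so frame 28371 lies in block 1 (frames 17982–35963) with 10389 frames into that block.
The block's first minute is 1800 frames and the rest 1798 each; 10389 frames reaches minute 5, so 1 × 18 + 5 × 2 = 28 labels have been skipped so far.
Adding those back, label number 28371 + 28 = 28399 at 30 labels/s is 946 s + 19 f = 0 h 15 min 46 s frame 19, i.e. 00:15:46;19.

00:15:46;19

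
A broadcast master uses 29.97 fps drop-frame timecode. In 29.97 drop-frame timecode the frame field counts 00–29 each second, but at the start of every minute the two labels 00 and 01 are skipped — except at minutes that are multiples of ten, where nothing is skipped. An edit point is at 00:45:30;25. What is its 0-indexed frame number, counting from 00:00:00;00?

81843

As if non-drop at 30 labels/s: (0 × 3600 + 45 × 60 + 30) × 30 + 25 = 81925.
Minute boundaries passed: 45; those not divisible by 10: 45 − 4 = 41; dropped labels = 2 × 41 = 82.
Actual frame index = 81925 − 82 = 81843.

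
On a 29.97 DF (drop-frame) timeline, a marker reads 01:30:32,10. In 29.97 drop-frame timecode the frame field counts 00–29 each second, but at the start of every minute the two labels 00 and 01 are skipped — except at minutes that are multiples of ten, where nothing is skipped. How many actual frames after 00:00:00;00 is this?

162808

Complete 10-minute blocks: 9, each 17982 frames → 161838.
Remaining 0 whole minutes in the current block: 0 frames.
Within the current minute: 32 × 30 + 10 = 970. Total = 161838 + 0 + 970 = 162808.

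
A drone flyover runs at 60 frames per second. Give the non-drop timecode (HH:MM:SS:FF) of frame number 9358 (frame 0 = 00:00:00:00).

00:02:35:58

9358 ÷ 60 = 155 full seconds, remainder 58 frames.
155 s = 0 h 2 min 35 s.
Timecode: 00:02:35:58.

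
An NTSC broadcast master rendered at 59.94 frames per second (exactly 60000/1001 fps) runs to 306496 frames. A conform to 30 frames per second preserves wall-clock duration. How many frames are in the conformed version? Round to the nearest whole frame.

153401 frames

Frames at target rate = 306496 × (30) / (60000/1001) = 19175156/125 ≈ 153401.248.
Nearest whole frame: 153401.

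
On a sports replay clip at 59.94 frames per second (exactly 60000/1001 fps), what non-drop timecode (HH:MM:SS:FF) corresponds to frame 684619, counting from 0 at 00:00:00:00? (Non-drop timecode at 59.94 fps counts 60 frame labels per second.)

03:10:10:19

684619 ÷ 60 = 11410 full seconds, remainder 19 frames.
11410 s = 3 h 10 min 10 s.
Timecode: 03:10:10:19.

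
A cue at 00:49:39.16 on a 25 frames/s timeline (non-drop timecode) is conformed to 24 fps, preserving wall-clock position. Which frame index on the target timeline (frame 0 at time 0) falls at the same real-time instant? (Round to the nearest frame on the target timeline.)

frame 71511

Source frame index: (0×3600 + 49×60 + 39) × 25 + 16 = 74491.
Real time: 74491 / (25) = 74491/25 s.
Target frame: (74491/25) × (24) = 1787784/25 ≈ 71511.360 → 71511.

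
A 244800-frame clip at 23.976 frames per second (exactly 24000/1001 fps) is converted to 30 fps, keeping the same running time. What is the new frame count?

Target frames = source frames × (target rate / source rate) = 244800 × (30)/(24000/1001) = 244800 × 1001/800 = 306306.

306306 frames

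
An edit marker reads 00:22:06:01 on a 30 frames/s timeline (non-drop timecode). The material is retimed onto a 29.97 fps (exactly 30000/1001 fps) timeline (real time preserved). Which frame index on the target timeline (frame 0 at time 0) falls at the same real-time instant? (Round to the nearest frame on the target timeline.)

frame 39741

Source frame index: (0×3600 + 22×60 + 6) × 30 + 1 = 39781.
Real time: 39781 / (30) = 39781/30 s.
Target frame: (39781/30) × (30000/1001) = 5683000/143 ≈ 39741.259 → 39741.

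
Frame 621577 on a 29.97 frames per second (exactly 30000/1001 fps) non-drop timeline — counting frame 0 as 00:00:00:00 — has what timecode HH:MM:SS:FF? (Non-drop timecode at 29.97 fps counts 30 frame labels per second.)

621577 ÷ 30 = 20719 full seconds, remainder 7 frames.
20719 s = 5 h 45 min 19 s.
Timecode: 05:45:19:07.

05:45:19:07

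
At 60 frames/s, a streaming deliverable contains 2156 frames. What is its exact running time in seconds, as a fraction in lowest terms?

Running time = 2156 ÷ (60) = 2156 × 1/60 = 539/15 s.

539/15 seconds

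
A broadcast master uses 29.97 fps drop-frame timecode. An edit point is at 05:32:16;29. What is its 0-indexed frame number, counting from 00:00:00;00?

Complete 10-minute blocks: 33, each 17982 frames → 593406.
Remaining 2 whole minutes in the current block: 1800 + 1 × 1798 = 3598 frames.
Within the current minute: 16 × 30 + 29 − 2 = 507 (labels ;00/;01 skipped at this minute). Total = 593406 + 3598 + 507 = 597511.

597511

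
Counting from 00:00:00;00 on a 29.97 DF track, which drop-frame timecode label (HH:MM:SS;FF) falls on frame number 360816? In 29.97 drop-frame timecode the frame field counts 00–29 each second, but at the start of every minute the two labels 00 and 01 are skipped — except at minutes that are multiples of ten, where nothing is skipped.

03:20:39;06

Each 10-minute DF block holds 10 × 60 × 30 − 9 × 2 = 17982 frames. 360816 ÷ 17982 → 20 full blocks, remainder 1176.
Within the partial block the first minute is 1800 frames and each further minute 1798, so 0 further minute boundaries passed. Total skipped labels = 18 × 20 + 2 × 0 = 360.
Non-drop label index = 360816 + 360 = 361176; at 30 labels/s that is 03:20:39:06, i.e. DF 03:20:39;06.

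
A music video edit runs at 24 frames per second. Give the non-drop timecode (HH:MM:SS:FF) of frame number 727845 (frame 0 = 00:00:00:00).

08:25:26:21

727845 ÷ 24 = 30326 full seconds, remainder 21 frames.
30326 s = 8 h 25 min 26 s.
Timecode: 08:25:26:21.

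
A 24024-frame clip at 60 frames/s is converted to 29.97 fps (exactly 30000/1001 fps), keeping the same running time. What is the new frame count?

Target frames = source frames × (target rate / source rate) = 24024 × (30000/1001)/(60) = 24024 × 500/1001 = 12000.

12000 frames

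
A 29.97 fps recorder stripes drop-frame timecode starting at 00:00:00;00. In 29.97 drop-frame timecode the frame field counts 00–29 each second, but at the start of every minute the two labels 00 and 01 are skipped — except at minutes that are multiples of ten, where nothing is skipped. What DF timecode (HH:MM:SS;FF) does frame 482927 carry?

04:28:33;21

Each 10-minute DF block holds 10 × 60 × 30 − 9 × 2 = 17982 frames. 482927 ÷ 17982 → 26 full blocks, remainder 15395.
Within the partial block the first minute is 1800 frames and each further minute 1798, so 8 further minute boundaries passed. Total skipped labels = 18 × 26 + 2 × 8 = 484.
Non-drop label index = 482927 + 484 = 483411; at 30 labels/s that is 04:28:33:21, i.e. DF 04:28:33;21.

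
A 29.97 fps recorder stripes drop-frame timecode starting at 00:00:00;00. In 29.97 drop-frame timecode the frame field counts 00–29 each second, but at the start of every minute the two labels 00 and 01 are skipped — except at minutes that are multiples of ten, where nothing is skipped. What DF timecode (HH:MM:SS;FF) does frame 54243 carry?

Ten DF minutes hold 17982 frames, so frame 54243 lies in block 3 (frames 53946–71927) with 297 frames into that block.
The block's first minute is 1800 frames and the rest 1798 each; 297 frames reaches minute 0, so 3 × 18 + 0 × 2 = 54 labels have been skipped so far.
Adding those back, label number 54243 + 54 = 54297 at 30 labels/s is 1809 s + 27 f = 0 h 30 min 9 s frame 27, i.e. 00:30:09;27.

00:30:09;27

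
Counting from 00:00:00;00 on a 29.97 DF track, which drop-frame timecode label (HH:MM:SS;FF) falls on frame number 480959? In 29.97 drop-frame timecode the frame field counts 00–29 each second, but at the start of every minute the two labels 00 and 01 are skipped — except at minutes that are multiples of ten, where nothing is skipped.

04:27:28;01

Ten DF minutes hold 17982 frames, so frame 480959 lies in block 26 (frames 467532–485513) with 13427 frames into that block.
The block's first minute is 1800 frames and the rest 1798 each; 13427 frames reaches minute 7, so 26 × 18 + 7 × 2 = 482 labels have been skipped so far.
Adding those back, label number 480959 + 482 = 481441 at 30 labels/s is 16048 s + 1 f = 4 h 27 min 28 s frame 1, i.e. 04:27:28;01.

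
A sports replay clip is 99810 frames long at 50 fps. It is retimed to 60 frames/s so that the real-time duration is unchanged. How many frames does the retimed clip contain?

119772 frames

Frames at target rate = 99810 × (60) / (50) = 119772.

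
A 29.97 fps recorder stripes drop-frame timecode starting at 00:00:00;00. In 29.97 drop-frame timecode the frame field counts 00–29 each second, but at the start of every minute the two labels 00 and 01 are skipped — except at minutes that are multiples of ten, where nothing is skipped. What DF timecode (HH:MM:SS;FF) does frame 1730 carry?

00:00:57;20

Each 10-minute DF block holds 10 × 60 × 30 − 9 × 2 = 17982 frames. 1730 ÷ 17982 → 0 full blocks, remainder 1730.
Within the partial block the first minute is 1800 frames and each further minute 1798, so 0 further minute boundaries passed. Total skipped labels = 18 × 0 + 2 × 0 = 0.
Non-drop label index = 1730 + 0 = 1730; at 30 labels/s that is 00:00:57:20, i.e. DF 00:00:57;20.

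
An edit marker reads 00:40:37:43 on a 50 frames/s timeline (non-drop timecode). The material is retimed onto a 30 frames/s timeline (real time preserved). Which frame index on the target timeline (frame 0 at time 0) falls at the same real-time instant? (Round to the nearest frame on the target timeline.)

frame 73136

Source frame index: (0×3600 + 40×60 + 37) × 50 + 43 = 121893.
Real time: 121893 / (50) = 121893/50 s.
Target frame: (121893/50) × (30) = 365679/5 ≈ 73135.800 → 73136.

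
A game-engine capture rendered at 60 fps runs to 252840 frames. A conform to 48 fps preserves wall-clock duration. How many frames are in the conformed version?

202272 frames

Target frames = source frames × (target rate / source rate) = 252840 × (48)/(60) = 252840 × 4/5 = 202272.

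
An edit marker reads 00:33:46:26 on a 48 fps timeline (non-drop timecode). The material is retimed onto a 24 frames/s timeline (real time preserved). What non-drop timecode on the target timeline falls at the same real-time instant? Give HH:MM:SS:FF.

Source frame index: (0×3600 + 33×60 + 46) × 48 + 26 = 97274.
Real time: 97274 / (48) = 48637/24 s.
Target frame: (48637/24) × (24) = 48637.
At 24 labels/s: frame 48637 → 00:33:46:13.

00:33:46:13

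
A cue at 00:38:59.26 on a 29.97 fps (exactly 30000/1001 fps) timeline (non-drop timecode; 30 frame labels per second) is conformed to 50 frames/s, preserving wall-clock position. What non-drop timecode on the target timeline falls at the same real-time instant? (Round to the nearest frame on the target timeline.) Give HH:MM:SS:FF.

00:39:02:10

Source frame index: (0×3600 + 38×60 + 59) × 30 + 26 = 70196.
Real time: 70196 / (30000/1001) = 17566549/7500 s.
Target frame: (17566549/7500) × (50) = 17566549/150 ≈ 117110.327 → 117110.
At 50 labels/s: frame 117110 → 00:39:02:10.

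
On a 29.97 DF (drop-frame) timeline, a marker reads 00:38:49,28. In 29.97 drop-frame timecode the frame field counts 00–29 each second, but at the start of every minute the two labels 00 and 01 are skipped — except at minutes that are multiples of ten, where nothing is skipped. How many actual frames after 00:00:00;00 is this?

69828

Complete 10-minute blocks: 3, each 17982 frames → 53946.
Remaining 8 whole minutes in the current block: 1800 + 7 × 1798 = 14386 frames.
Within the current minute: 49 × 30 + 28 − 2 = 1496 (labels ;00/;01 skipped at this minute). Total = 53946 + 14386 + 1496 = 69828.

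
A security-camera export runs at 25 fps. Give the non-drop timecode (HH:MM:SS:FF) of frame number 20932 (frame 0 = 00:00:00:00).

00:13:57:07

20932 ÷ 25 = 837 full seconds, remainder 7 frames.
837 s = 0 h 13 min 57 s.
Timecode: 00:13:57:07.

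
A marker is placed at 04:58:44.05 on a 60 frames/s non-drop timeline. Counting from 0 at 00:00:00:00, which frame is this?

1075445

Total seconds to the label: (4 × 3600 + 58 × 60 + 44) = 17924.
Frame index = 17924 × 60 + 5 = 1075445.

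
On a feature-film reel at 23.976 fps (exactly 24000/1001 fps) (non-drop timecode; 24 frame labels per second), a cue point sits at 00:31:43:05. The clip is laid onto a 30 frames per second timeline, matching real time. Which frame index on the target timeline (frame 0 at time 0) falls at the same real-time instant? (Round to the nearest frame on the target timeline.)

Source frame index: (0×3600 + 31×60 + 43) × 24 + 5 = 45677.
Real time: 45677 / (24000/1001) = 45722677/24000 s.
Target frame: (45722677/24000) × (30) = 45722677/800 ≈ 57153.346 → 57153.

frame 57153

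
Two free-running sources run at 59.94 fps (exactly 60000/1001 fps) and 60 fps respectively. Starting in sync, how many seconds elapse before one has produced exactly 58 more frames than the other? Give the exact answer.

29029/30 seconds

The gap grows by |60 − 60000/1001| = 60/1001 frames per second.
Time for a 58-frame gap: 58 ÷ (60/1001) = 29029/30 s.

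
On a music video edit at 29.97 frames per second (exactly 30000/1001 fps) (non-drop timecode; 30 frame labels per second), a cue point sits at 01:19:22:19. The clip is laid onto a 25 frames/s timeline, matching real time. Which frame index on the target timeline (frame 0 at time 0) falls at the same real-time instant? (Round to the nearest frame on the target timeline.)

Source frame index: (1×3600 + 19×60 + 22) × 30 + 19 = 142879.
Real time: 142879 / (30000/1001) = 143021879/30000 s.
Target frame: (143021879/30000) × (25) = 143021879/1200 ≈ 119184.899 → 119185.

frame 119185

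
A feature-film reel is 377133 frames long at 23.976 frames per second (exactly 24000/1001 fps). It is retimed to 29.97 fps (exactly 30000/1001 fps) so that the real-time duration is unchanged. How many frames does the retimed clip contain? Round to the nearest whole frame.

Frames at target rate = 377133 × (30000/1001) / (24000/1001) = 1885665/4 ≈ 471416.250.
Nearest whole frame: 471416.

471416 frames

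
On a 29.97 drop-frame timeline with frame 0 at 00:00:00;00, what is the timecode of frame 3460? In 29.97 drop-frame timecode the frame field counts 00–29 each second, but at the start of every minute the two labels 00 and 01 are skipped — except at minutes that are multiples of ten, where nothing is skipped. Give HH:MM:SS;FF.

00:01:55;12

Ten DF minutes hold 17982 frames, so frame 3460 lies in block 0 (frames 0–17981) with 3460 frames into that block.
The block's first minute is 1800 frames and the rest 1798 each; 3460 frames reaches minute 1, so 0 × 18 + 1 × 2 = 2 labels have been skipped so far.
Adding those back, label number 3460 + 2 = 3462 at 30 labels/s is 115 s + 12 f = 0 h 1 min 55 s frame 12, i.e. 00:01:55;12.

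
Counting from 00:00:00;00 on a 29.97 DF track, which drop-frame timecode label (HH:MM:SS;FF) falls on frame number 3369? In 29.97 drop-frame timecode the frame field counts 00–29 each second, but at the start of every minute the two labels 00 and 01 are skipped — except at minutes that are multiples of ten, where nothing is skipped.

Each 10-minute DF block holds 10 × 60 × 30 − 9 × 2 = 17982 frames. 3369 ÷ 17982 → 0 full blocks, remainder 3369.
Within the partial block the first minute is 1800 frames and each further minute 1798, so 1 further minute boundary passed. Total skipped labels = 18 × 0 + 2 × 1 = 2.
Non-drop label index = 3369 + 2 = 3371; at 30 labels/s that is 00:01:52:11, i.e. DF 00:01:52;11.

00:01:52;11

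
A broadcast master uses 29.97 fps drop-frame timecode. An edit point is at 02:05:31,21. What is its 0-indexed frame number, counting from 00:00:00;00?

225725

As if non-drop at 30 labels/s: (2 × 3600 + 5 × 60 + 31) × 30 + 21 = 225951.
Minute boundaries passed: 125; those not divisible by 10: 125 − 12 = 113; dropped labels = 2 × 113 = 226.
Actual frame index = 225951 − 226 = 225725.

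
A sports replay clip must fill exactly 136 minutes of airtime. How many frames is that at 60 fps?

489600 frames

136 min = 8160 s.
Frames = 8160 × 60 = 489600.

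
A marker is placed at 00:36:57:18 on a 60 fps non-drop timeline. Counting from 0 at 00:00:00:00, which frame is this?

Total seconds to the label: (0 × 3600 + 36 × 60 + 57) = 2217.
Frame index = 2217 × 60 + 18 = 133038.

frame 133038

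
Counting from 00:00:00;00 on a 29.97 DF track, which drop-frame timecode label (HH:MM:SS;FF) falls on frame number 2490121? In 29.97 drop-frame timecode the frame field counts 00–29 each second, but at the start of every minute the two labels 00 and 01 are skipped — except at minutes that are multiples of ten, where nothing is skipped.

23:04:47;03

Ten DF minutes hold 17982 frames, so frame 2490121 lies in block 138 (frames 2481516–2499497) with 8605 frames into that block.
The block's first minute is 1800 frames and the rest 1798 each; 8605 frames reaches minute 4, so 138 × 18 + 4 × 2 = 2492 labels have been skipped so far.
Adding those back, label number 2490121 + 2492 = 2492613 at 30 labels/s is 83087 s + 3 f = 23 h 4 min 47 s frame 3, i.e. 23:04:47;03.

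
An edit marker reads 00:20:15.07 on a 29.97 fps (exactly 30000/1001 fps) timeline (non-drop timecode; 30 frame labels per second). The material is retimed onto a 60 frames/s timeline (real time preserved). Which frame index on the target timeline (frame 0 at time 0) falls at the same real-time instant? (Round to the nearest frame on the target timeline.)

Source frame index: (0×3600 + 20×60 + 15) × 30 + 7 = 36457.
Real time: 36457 / (30000/1001) = 36493457/30000 s.
Target frame: (36493457/30000) × (60) = 36493457/500 ≈ 72986.914 → 72987.

frame 72987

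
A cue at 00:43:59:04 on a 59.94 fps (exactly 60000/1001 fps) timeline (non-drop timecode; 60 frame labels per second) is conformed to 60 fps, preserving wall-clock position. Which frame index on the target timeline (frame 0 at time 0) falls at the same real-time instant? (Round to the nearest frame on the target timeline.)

Source frame index: (0×3600 + 43×60 + 59) × 60 + 4 = 158344.
Real time: 158344 / (60000/1001) = 19812793/7500 s.
Target frame: (19812793/7500) × (60) = 19812793/125 ≈ 158502.344 → 158502.

frame 158502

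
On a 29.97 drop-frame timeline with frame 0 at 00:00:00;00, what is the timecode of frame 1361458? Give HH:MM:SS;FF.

Each 10-minute DF block holds 10 × 60 × 30 − 9 × 2 = 17982 frames. 1361458 ÷ 17982 → 75 full blocks, remainder 12808.
Within the partial block the first minute is 1800 frames and each further minute 1798, so 7 further minute boundaries passed. Total skipped labels = 18 × 75 + 2 × 7 = 1364.
Non-drop label index = 1361458 + 1364 = 1362822; at 30 labels/s that is 12:37:07:12, i.e. DF 12:37:07;12.

12:37:07;12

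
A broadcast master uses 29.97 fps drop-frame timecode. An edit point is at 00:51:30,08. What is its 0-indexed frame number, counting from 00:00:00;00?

Complete 10-minute blocks: 5, each 17982 frames → 89910.
Remaining 1 whole minute in the current block: 1800 + 0 × 1798 = 1800 frames.
Within the current minute: 30 × 30 + 8 − 2 = 906 (labels ;00/;01 skipped at this minute). Total = 89910 + 1800 + 906 = 92616.

92616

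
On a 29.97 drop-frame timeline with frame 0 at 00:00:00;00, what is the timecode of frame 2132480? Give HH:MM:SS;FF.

19:45:53;24

Ten DF minutes hold 17982 frames, so frame 2132480 lies in block 118 (frames 2121876–2139857) with 10604 frames into that block.
The block's first minute is 1800 frames and the rest 1798 each; 10604 frames reaches minute 5, so 118 × 18 + 5 × 2 = 2134 labels have been skipped so far.
Adding those back, label number 2132480 + 2134 = 2134614 at 30 labels/s is 71153 s + 24 f = 19 h 45 min 53 s frame 24, i.e. 19:45:53;24.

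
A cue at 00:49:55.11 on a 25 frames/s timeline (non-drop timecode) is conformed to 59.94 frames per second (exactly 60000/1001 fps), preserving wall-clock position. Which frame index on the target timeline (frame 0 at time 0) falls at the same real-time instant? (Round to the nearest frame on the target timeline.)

frame 179547

Source frame index: (0×3600 + 49×60 + 55) × 25 + 11 = 74886.
Real time: 74886 / (25) = 74886/25 s.
Target frame: (74886/25) × (60000/1001) = 25675200/143 ≈ 179546.853 → 179547.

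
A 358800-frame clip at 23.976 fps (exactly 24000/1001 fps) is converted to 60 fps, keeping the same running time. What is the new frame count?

Target frames = source frames × (target rate / source rate) = 358800 × (60)/(24000/1001) = 358800 × 1001/400 = 897897.

897897 frames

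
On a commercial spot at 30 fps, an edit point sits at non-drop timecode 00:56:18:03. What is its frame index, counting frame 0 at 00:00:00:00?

101343

Total seconds to the label: (0 × 3600 + 56 × 60 + 18) = 3378.
Frame index = 3378 × 30 + 3 = 101343.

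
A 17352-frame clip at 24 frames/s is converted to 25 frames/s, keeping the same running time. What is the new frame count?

Target frames = source frames × (target rate / source rate) = 17352 × (25)/(24) = 17352 × 25/24 = 18075.

18075 frames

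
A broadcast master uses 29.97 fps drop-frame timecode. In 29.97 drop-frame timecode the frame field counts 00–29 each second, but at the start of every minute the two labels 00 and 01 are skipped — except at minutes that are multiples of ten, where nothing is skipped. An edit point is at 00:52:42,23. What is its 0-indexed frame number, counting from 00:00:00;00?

As if non-drop at 30 labels/s: (0 × 3600 + 52 × 60 + 42) × 30 + 23 = 94883.
Minute boundaries passed: 52; those not divisible by 10: 52 − 5 = 47; dropped labels = 2 × 47 = 94.
Actual frame index = 94883 − 94 = 94789.

94789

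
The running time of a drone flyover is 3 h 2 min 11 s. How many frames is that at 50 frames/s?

3 h 2 min 11 s = 10931 s.
Frames = 10931 × 50 = 546550.

546550 frames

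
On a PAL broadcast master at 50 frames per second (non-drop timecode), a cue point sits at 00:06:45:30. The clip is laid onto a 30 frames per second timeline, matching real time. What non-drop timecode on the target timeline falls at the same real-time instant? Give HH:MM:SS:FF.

Source frame index: (0×3600 + 6×60 + 45) × 50 + 30 = 20280.
Real time: 20280 / (50) = 2028/5 s.
Target frame: (2028/5) × (30) = 12168.
At 30 labels/s: frame 12168 → 00:06:45:18.

00:06:45:18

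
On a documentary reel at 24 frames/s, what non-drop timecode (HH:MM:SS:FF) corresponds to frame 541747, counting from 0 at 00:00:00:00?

541747 ÷ 24 = 22572 full seconds, remainder 19 frames.
22572 s = 6 h 16 min 12 s.
Timecode: 06:16:12:19.

06:16:12:19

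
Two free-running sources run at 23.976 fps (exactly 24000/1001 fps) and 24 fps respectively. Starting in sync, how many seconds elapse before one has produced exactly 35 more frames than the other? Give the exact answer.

The gap grows by |24 − 24000/1001| = 24/1001 frames per second.
Time for a 35-frame gap: 35 ÷ (24/1001) = 35035/24 s.

35035/24 seconds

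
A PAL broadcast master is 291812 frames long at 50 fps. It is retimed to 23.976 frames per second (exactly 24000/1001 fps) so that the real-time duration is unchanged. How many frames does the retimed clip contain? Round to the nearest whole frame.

139930 frames

Frames at target rate = 291812 × (24000/1001) / (50) = 140069760/1001 ≈ 139929.830.
Nearest whole frame: 139930.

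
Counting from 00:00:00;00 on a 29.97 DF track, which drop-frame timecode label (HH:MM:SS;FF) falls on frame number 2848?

Each 10-minute DF block holds 10 × 60 × 30 − 9 × 2 = 17982 frames. 2848 ÷ 17982 → 0 full blocks, remainder 2848.
Within the partial block the first minute is 1800 frames and each further minute 1798, so 1 further minute boundary passed. Total skipped labels = 18 × 0 + 2 × 1 = 2.
Non-drop label index = 2848 + 2 = 2850; at 30 labels/s that is 00:01:35:00, i.e. DF 00:01:35;00.

00:01:35;00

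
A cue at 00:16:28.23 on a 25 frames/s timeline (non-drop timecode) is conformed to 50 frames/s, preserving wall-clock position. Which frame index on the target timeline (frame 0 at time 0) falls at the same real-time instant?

frame 49446

Source frame index: (0×3600 + 16×60 + 28) × 25 + 23 = 24723.
Real time: 24723 / (25) = 24723/25 s.
Target frame: (24723/25) × (50) = 49446.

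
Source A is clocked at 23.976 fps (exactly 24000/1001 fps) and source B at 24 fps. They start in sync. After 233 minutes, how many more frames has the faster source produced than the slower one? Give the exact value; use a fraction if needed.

335520/1001 frames

233 min = 13980 s.
A emits 24000/1001 × 13980 = 335520000/1001 frames; B emits 24 × 13980 = 335520.
Difference = 335520/1001 frames (≈ 335.1848); B is ahead of A.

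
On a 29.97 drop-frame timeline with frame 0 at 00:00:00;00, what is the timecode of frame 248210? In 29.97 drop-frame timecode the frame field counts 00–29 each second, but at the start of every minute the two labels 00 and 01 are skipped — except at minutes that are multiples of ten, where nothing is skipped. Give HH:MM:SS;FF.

Each 10-minute DF block holds 10 × 60 × 30 − 9 × 2 = 17982 frames. 248210 ÷ 17982 → 13 full blocks, remainder 14444.
Within the partial block the first minute is 1800 frames and each further minute 1798, so 8 further minute boundaries passed. Total skipped labels = 18 × 13 + 2 × 8 = 250.
Non-drop label index = 248210 + 250 = 248460; at 30 labels/s that is 02:18:02:00, i.e. DF 02:18:02;00.

02:18:02;00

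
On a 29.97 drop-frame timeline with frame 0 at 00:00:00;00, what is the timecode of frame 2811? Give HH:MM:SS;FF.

00:01:33;23

Ten DF minutes hold 17982 frames, so frame 2811 lies in block 0 (frames 0–17981) with 2811 frames into that block.
The block's first minute is 1800 frames and the rest 1798 each; 2811 frames reaches minute 1, so 0 × 18 + 1 × 2 = 2 labels have been skipped so far.
Adding those back, label number 2811 + 2 = 2813 at 30 labels/s is 93 s + 23 f = 0 h 1 min 33 s frame 23, i.e. 00:01:33;23.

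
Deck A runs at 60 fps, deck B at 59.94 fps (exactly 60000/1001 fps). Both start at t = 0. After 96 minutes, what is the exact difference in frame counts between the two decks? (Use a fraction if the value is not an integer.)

345600/1001 frames

96 min = 5760 s.
A emits 60 × 5760 = 345600 frames; B emits 60000/1001 × 5760 = 345600000/1001.
Difference = 345600/1001 frames (≈ 345.2547); B is behind A.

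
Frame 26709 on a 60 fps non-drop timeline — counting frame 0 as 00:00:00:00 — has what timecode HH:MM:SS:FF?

00:07:25:09

26709 ÷ 60 = 445 full seconds, remainder 9 frames.
445 s = 0 h 7 min 25 s.
Timecode: 00:07:25:09.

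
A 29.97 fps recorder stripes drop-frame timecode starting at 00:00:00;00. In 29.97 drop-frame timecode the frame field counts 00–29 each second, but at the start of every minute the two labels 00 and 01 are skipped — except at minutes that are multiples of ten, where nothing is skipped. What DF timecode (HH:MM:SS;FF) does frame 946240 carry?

Each 10-minute DF block holds 10 × 60 × 30 − 9 × 2 = 17982 frames. 946240 ÷ 17982 → 52 full blocks, remainder 11176.
Within the partial block the first minute is 1800 frames and each further minute 1798, so 6 further minute boundaries passed. Total skipped labels = 18 × 52 + 2 × 6 = 948.
Non-drop label index = 946240 + 948 = 947188; at 30 labels/s that is 08:46:12:28, i.e. DF 08:46:12;28.

08:46:12;28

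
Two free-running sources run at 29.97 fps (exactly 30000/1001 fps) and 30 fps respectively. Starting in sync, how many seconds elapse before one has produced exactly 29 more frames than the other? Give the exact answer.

29029/30 seconds

The gap grows by |30 − 30000/1001| = 30/1001 frames per second.
Time for a 29-frame gap: 29 ÷ (30/1001) = 29029/30 s.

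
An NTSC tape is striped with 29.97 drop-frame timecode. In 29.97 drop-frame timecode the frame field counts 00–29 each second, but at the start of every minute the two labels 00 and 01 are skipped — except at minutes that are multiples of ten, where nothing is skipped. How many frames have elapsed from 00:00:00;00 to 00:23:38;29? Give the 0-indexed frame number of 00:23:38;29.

Complete 10-minute blocks: 2, each 17982 frames → 35964.
Remaining 3 whole minutes in the current block: 1800 + 2 × 1798 = 5396 frames.
Within the current minute: 38 × 30 + 29 − 2 = 1167 (labels ;00/;01 skipped at this minute). Total = 35964 + 5396 + 1167 = 42527.

42527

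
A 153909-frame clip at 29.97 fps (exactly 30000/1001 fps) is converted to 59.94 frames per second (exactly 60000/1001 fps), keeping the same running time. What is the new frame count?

Target frames = source frames × (target rate / source rate) = 153909 × (60000/1001)/(30000/1001) = 153909 × 2 = 307818.

307818 frames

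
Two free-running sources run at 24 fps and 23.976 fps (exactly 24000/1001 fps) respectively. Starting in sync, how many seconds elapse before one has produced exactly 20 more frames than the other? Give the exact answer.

The gap grows by |24000/1001 − 24| = 24/1001 frames per second.
Time for a 20-frame gap: 20 ÷ (24/1001) = 5005/6 s.

5005/6 seconds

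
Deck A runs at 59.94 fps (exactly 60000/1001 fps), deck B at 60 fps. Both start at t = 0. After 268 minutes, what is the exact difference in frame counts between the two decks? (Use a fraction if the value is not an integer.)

964800/1001 frames

268 min = 16080 s.
A emits 60000/1001 × 16080 = 964800000/1001 frames; B emits 60 × 16080 = 964800.
Difference = 964800/1001 frames (≈ 963.8362); B is ahead of A.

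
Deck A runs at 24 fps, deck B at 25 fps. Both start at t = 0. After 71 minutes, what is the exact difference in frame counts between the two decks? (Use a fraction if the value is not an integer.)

4260 frames

71 min = 4260 s.
A emits 24 × 4260 = 102240 frames; B emits 25 × 4260 = 106500.
Difference = 4260 frames; B is ahead of A.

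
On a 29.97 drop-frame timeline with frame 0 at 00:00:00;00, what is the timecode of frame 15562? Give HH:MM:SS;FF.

Each 10-minute DF block holds 10 × 60 × 30 − 9 × 2 = 17982 frames. 15562 ÷ 17982 → 0 full blocks, remainder 15562.
Within the partial block the first minute is 1800 frames and each further minute 1798, so 8 further minute boundaries passed. Total skipped labels = 18 × 0 + 2 × 8 = 16.
Non-drop label index = 15562 + 16 = 15578; at 30 labels/s that is 00:08:39:08, i.e. DF 00:08:39;08.

00:08:39;08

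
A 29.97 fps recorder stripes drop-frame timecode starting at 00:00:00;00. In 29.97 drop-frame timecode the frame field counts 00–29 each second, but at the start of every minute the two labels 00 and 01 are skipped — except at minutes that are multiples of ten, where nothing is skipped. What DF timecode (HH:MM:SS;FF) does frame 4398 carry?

Ten DF minutes hold 17982 frames, so frame 4398 lies in block 0 (frames 0–17981) with 4398 frames into that block.
The block's first minute is 1800 frames and the rest 1798 each; 4398 frames reaches minute 2, so 0 × 18 + 2 × 2 = 4 labels have been skipped so far.
Adding those back, label number 4398 + 4 = 4402 at 30 labels/s is 146 s + 22 f = 0 h 2 min 26 s frame 22, i.e. 00:02:26;22.

00:02:26;22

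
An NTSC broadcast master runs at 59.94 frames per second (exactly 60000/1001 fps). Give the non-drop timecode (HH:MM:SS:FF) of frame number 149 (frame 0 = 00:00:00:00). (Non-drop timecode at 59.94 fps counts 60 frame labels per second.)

00:00:02:29

149 ÷ 60 = 2 full seconds, remainder 29 frames.
2 s = 0 h 0 min 2 s.
Timecode: 00:00:02:29.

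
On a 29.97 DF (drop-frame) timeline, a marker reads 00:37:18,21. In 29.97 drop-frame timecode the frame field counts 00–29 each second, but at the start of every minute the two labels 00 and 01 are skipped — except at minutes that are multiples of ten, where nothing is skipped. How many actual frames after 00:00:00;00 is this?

Complete 10-minute blocks: 3, each 17982 frames → 53946.
Remaining 7 whole minutes in the current block: 1800 + 6 × 1798 = 12588 frames.
Within the current minute: 18 × 30 + 21 − 2 = 559 (labels ;00/;01 skipped at this minute). Total = 53946 + 12588 + 559 = 67093.

67093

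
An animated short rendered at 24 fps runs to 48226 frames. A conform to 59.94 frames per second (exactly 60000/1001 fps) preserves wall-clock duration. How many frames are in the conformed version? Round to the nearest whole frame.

120445 frames

Frames at target rate = 48226 × (60000/1001) / (24) = 120565000/1001 ≈ 120444.555.
Nearest whole frame: 120445.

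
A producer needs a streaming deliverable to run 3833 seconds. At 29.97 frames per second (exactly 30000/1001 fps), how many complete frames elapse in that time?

Frames = 3833 × 30000/1001 = 114990000/1001 ≈ 114875.1249.
Complete frames: 114875.

114875 frames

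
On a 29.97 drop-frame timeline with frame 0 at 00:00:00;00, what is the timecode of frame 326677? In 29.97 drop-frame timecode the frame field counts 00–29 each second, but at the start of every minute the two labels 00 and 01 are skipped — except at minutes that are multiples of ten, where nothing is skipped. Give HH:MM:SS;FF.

03:01:40;03

Each 10-minute DF block holds 10 × 60 × 30 − 9 × 2 = 17982 frames. 326677 ÷ 17982 → 18 full blocks, remainder 3001.
Within the partial block the first minute is 1800 frames and each further minute 1798, so 1 further minute boundary passed. Total skipped labels = 18 × 18 + 2 × 1 = 326.
Non-drop label index = 326677 + 326 = 327003; at 30 labels/s that is 03:01:40:03, i.e. DF 03:01:40;03.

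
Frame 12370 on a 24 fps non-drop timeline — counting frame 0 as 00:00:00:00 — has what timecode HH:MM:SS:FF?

12370 ÷ 24 = 515 full seconds, remainder 10 frames.
515 s = 0 h 8 min 35 s.
Timecode: 00:08:35:10.

00:08:35:10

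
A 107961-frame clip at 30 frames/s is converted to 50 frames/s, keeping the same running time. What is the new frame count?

179935 frames

Target frames = source frames × (target rate / source rate) = 107961 × (50)/(30) = 107961 × 5/3 = 179935.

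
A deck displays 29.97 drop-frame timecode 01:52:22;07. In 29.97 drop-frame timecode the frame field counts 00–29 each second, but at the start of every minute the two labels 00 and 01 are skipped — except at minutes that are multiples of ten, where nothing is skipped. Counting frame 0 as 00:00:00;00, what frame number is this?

202065

As if non-drop at 30 labels/s: (1 × 3600 + 52 × 60 + 22) × 30 + 7 = 202267.
Minute boundaries passed: 112; those not divisible by 10: 112 − 11 = 101; dropped labels = 2 × 101 = 202.
Actual frame index = 202267 − 202 = 202065.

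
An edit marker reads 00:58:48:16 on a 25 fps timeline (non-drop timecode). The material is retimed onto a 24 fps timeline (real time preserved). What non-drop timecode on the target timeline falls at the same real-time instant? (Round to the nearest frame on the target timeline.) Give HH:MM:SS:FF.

00:58:48:15

Source frame index: (0×3600 + 58×60 + 48) × 25 + 16 = 88216.
Real time: 88216 / (25) = 88216/25 s.
Target frame: (88216/25) × (24) = 2117184/25 ≈ 84687.360 → 84687.
At 24 labels/s: frame 84687 → 00:58:48:15.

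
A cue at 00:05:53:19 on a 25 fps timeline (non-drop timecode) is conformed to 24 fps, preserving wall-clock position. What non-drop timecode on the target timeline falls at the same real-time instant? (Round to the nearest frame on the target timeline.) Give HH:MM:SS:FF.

00:05:53:18

Source frame index: (0×3600 + 5×60 + 53) × 25 + 19 = 8844.
Real time: 8844 / (25) = 8844/25 s.
Target frame: (8844/25) × (24) = 212256/25 ≈ 8490.240 → 8490.
At 24 labels/s: frame 8490 → 00:05:53:18.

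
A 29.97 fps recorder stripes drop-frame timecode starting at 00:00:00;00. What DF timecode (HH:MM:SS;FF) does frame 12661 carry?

Each 10-minute DF block holds 10 × 60 × 30 − 9 × 2 = 17982 frames. 12661 ÷ 17982 → 0 full blocks, remainder 12661.
Within the partial block the first minute is 1800 frames and each further minute 1798, so 7 further minute boundaries passed. Total skipped labels = 18 × 0 + 2 × 7 = 14.
Non-drop label index = 12661 + 14 = 12675; at 30 labels/s that is 00:07:02:15, i.e. DF 00:07:02;15.

00:07:02;15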